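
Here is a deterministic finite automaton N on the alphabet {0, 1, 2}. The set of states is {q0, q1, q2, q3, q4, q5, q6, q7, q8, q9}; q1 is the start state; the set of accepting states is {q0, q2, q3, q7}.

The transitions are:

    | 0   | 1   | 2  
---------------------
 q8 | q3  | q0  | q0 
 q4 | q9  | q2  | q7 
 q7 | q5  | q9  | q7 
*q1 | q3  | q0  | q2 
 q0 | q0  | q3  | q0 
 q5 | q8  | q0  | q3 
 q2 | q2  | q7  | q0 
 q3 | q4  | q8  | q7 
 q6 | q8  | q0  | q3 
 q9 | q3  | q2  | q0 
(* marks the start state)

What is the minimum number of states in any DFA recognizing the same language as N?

First remove the unreachable states {q6}; 9 states remain.
P0 = {q0,q2,q3,q7} | {q1,q4,q5,q8,q9}.
Split {q0,q2,q3,q7} by δ(·,0) → {q0,q2} and {q3,q7}.
On input 0, block {q1,q4,q5,q8,q9} splits into {q1,q8,q9} and {q4,q5}.
Stable partition: {q0,q2} | {q1,q8,q9} | {q3,q7} | {q4,q5} — 4 equivalence classes.

4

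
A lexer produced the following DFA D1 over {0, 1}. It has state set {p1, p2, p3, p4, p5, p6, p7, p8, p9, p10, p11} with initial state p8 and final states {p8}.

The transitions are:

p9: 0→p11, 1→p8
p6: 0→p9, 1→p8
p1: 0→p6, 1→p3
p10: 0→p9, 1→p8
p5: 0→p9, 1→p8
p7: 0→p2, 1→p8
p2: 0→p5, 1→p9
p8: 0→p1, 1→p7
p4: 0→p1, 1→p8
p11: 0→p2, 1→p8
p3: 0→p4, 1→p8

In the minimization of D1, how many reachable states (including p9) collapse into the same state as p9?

States {p10} cannot be reached from the start state, so discard them.
Initial partition by acceptance: {p8} | {p1,p2,p3,p4,p5,p6,p7,p9,p11}.
On input 1, block {p1,p2,p3,p4,p5,p6,p7,p9,p11} splits into {p3,p4,p5,p6,p7,p9,p11} and {p1,p2}.
Split {p3,p4,p5,p6,p7,p9,p11} by δ(·,0) → {p3,p5,p6,p9} and {p4,p7,p11}.
Refine {p3,p5,p6,p9} on symbol 0: members go to different blocks, giving {p3,p9} and {p5,p6}.
Stable partition: {p8} | {p3,p9} | {p1,p2} | {p4,p7,p11} | {p5,p6} — 5 equivalence classes.
State p9 belongs to the block {p3,p9}, which has 2 states.

2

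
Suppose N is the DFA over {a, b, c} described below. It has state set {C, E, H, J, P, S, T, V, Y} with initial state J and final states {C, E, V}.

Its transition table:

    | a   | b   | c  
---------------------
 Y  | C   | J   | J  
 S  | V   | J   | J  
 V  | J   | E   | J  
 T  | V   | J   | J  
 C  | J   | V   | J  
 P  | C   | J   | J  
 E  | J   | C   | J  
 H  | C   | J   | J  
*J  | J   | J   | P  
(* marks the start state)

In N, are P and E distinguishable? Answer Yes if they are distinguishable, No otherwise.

States {H,S,T,Y} cannot be reached from the start state, so discard them.
Initial partition by acceptance: {C,E,V} | {J,P}.
On input a, block {J,P} splits into {J} and {P}.
Stable partition: {C,E,V} | {J} | {P} — 3 equivalence classes.
P and E end up in different blocks, so they are distinguishable. For instance, the string 'ε' is accepted from only E.

Yes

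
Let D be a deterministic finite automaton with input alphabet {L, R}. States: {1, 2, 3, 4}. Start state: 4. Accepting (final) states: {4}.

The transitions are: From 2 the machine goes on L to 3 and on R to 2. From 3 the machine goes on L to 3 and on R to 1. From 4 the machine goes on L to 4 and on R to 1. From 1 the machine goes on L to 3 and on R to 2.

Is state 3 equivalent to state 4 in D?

No

P0 = {4} | {1,2,3}.
Stable partition: {4} | {1,2,3} — 2 equivalence classes.
3 and 4 end up in different blocks, so they are distinguishable. For instance, the string 'ε' is accepted from only 4.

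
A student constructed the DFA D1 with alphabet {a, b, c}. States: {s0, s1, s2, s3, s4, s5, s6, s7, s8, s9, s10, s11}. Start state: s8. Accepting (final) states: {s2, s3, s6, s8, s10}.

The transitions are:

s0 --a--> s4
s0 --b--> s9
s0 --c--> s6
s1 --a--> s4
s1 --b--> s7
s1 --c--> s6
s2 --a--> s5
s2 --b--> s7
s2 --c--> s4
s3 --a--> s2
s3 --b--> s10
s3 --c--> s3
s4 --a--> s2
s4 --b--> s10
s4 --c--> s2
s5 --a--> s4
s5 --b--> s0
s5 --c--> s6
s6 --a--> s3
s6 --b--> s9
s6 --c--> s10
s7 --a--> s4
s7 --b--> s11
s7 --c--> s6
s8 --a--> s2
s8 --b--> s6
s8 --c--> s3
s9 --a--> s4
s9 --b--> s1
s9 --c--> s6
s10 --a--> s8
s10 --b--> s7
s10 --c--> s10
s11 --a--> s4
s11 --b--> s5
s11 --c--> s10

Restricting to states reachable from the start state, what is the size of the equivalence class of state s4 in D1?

P0 = {s2,s3,s6,s8,s10} | {s0,s1,s4,s5,s7,s9,s11}.
On input a, block {s2,s3,s6,s8,s10} splits into {s3,s6,s8,s10} and {s2}.
On input a, block {s3,s6,s8,s10} splits into {s3,s8} and {s6,s10}.
Refine {s0,s1,s4,s5,s7,s9,s11} on symbol a: members go to different blocks, giving {s0,s1,s5,s7,s9,s11} and {s4}.
The partition is now stable with 5 blocks: {s3,s8} | {s0,s1,s5,s7,s9,s11} | {s2} | {s6,s10} | {s4}.
The equivalence class containing s4 is {s4}, of size 1.

1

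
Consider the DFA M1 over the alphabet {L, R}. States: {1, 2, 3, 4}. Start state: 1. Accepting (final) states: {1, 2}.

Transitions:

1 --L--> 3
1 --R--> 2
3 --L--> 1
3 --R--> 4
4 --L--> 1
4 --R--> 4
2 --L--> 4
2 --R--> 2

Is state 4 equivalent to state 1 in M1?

No

Every state is reachable, so we keep all 4.
Start with accepting vs non-accepting: {1,2} | {3,4}.
No further refinement is possible. Final partition (2 blocks): {1,2} | {3,4}.
4 and 1 end up in different blocks, so they are distinguishable. For instance, the string 'ε' is accepted from only 1.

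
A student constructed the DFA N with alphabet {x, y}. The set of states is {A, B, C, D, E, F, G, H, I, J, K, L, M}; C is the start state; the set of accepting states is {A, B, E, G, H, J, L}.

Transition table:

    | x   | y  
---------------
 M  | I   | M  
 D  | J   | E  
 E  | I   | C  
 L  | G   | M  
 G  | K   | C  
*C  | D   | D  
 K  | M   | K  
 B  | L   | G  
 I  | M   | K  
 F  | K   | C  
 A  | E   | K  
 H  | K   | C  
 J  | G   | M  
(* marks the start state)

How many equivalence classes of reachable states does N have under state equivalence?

States {A,B,F,H,L} cannot be reached from the start state, so discard them.
P0 = {E,G,J} | {C,D,I,K,M}.
Refine {E,G,J} on symbol x: members go to different blocks, giving {E,G} and {J}.
On input x, block {C,D,I,K,M} splits into {C,I,K,M} and {D}.
On input x, block {C,I,K,M} splits into {I,K,M} and {C}.
No further refinement is possible. Final partition (5 blocks): {E,G} | {I,K,M} | {J} | {D} | {C}.

5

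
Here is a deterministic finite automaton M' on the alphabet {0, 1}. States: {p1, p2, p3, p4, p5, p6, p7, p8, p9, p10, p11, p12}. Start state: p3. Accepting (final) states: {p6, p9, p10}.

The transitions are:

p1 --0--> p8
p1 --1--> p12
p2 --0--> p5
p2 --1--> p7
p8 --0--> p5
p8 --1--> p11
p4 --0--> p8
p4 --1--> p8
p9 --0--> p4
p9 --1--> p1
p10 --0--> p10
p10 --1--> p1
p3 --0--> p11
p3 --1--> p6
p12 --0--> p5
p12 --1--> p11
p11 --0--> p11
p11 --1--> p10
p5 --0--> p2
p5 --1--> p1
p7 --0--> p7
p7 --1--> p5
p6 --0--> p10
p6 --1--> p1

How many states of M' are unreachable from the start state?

No path from p3 leads to p4, p9; the other 10 states are all reachable.

2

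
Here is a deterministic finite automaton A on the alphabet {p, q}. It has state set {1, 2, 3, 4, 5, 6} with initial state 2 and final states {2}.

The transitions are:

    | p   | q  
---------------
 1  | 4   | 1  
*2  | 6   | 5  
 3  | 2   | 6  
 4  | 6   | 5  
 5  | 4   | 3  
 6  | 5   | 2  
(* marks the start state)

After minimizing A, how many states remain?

5

First remove the unreachable states {1}; 5 states remain.
P0 = {2} | {3,4,5,6}.
On input p, block {3,4,5,6} splits into {4,5,6} and {3}.
Refine {4,5,6} on symbol q: members go to different blocks, giving {4} and {5} and {6}.
No further refinement is possible. Final partition (5 blocks): {2} | {4} | {3} | {5} | {6}.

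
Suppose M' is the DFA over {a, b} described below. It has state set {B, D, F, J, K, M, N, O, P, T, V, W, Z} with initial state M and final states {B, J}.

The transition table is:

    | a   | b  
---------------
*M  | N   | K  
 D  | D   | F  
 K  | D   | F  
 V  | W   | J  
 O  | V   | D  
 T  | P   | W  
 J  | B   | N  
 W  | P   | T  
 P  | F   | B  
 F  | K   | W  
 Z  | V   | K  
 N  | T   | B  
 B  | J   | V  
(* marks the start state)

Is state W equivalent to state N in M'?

No

Reachable states from the start: {B,D,F,J,K,M,N,P,T,V,W}. Unreachable: {O,Z} — drop them.
Initial partition by acceptance: {B,J} | {D,F,K,M,N,P,T,V,W}.
Refine {D,F,K,M,N,P,T,V,W} on symbol b: members go to different blocks, giving {D,F,K,M,T,W} and {N,P,V}.
Split {D,F,K,M,T,W} by δ(·,a) → {D,F,K} and {M,T,W}.
Split {D,F,K} by δ(·,b) → {D,K} and {F}.
Split {N,P,V} by δ(·,a) → {N,V} and {P}.
Refine {M,T,W} on symbol a: members go to different blocks, giving {T,W} and {M}.
Stable partition: {B,J} | {D,K} | {N,V} | {T,W} | {F} | {P} | {M} — 7 equivalence classes.
W and N end up in different blocks, so they are distinguishable. For instance, the string 'b' is accepted from only N.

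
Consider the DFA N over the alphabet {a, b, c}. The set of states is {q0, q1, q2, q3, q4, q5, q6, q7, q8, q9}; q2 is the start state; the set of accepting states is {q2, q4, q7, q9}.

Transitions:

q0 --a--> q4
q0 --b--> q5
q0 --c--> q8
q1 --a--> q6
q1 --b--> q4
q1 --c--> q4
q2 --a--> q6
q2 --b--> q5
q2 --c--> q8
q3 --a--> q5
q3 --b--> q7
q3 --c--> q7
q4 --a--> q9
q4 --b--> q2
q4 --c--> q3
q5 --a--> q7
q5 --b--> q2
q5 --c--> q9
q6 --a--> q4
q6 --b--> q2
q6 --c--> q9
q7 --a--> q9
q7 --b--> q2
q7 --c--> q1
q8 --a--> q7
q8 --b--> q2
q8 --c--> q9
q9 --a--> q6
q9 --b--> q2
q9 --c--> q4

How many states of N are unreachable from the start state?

BFS from q2 reaches {q1, q2, q3, q4, q5, q6, q7, q8, q9}; the 1 state(s) q0 are never visited.

1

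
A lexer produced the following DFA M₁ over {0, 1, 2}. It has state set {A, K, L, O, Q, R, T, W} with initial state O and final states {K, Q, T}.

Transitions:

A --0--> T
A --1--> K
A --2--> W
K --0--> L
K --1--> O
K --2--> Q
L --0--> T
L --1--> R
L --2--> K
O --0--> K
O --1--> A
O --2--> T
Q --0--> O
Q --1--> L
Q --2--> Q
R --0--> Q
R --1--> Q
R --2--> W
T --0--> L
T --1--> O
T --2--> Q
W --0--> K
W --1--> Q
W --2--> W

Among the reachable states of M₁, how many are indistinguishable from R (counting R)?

3

P0 = {K,Q,T} | {A,L,O,R,W}.
Refine {A,L,O,R,W} on symbol 1: members go to different blocks, giving {A,R,W} and {L,O}.
No further refinement is possible. Final partition (3 blocks): {K,Q,T} | {A,R,W} | {L,O}.
The equivalence class containing R is {A,R,W}, of size 3.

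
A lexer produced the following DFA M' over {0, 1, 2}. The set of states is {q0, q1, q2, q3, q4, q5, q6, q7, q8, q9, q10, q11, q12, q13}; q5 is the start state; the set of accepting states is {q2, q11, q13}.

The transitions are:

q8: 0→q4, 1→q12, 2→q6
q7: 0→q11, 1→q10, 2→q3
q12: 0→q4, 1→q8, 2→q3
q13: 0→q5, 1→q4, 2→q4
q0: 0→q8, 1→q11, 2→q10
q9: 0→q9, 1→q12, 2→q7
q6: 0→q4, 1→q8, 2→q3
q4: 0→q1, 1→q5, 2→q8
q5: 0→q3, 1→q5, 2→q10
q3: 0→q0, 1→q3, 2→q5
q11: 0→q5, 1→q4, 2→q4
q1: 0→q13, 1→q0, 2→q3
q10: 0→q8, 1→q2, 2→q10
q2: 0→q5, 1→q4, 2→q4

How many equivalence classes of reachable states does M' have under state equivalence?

First remove the unreachable states {q7,q9}; 12 states remain.
Start with accepting vs non-accepting: {q2,q11,q13} | {q0,q1,q3,q4,q5,q6,q8,q10,q12}.
Split {q0,q1,q3,q4,q5,q6,q8,q10,q12} by δ(·,0) → {q0,q3,q4,q5,q6,q8,q10,q12} and {q1}.
On input 0, block {q0,q3,q4,q5,q6,q8,q10,q12} splits into {q0,q3,q5,q6,q8,q10,q12} and {q4}.
On input 0, block {q0,q3,q5,q6,q8,q10,q12} splits into {q0,q3,q5,q10} and {q6,q8,q12}.
Refine {q0,q3,q5,q10} on symbol 0: members go to different blocks, giving {q0,q10} and {q3,q5}.
On input 2, block {q6,q8,q12} splits into {q6,q12} and {q8}.
Split {q3,q5} by δ(·,0) → {q3} and {q5}.
Stable partition: {q2,q11,q13} | {q0,q10} | {q1} | {q4} | {q6,q12} | {q3} | {q8} | {q5} — 8 equivalence classes.

8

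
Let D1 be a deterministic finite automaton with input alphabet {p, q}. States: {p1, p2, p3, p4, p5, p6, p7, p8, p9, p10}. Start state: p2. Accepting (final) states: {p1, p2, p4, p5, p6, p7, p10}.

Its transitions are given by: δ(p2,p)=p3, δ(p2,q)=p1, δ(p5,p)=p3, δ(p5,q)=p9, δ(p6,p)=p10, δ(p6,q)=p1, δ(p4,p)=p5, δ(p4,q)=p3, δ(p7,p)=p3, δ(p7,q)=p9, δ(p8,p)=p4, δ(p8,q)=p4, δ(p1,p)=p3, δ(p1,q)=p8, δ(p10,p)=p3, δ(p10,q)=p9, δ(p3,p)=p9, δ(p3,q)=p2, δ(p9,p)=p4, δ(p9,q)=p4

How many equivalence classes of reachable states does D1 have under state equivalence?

First remove the unreachable states {p6,p7,p10}; 7 states remain.
Initial partition by acceptance: {p1,p2,p4,p5} | {p3,p8,p9}.
Refine {p1,p2,p4,p5} on symbol p: members go to different blocks, giving {p1,p2,p5} and {p4}.
Refine {p1,p2,p5} on symbol q: members go to different blocks, giving {p1,p5} and {p2}.
Refine {p3,p8,p9} on symbol p: members go to different blocks, giving {p8,p9} and {p3}.
Stable partition: {p1,p5} | {p8,p9} | {p4} | {p2} | {p3} — 5 equivalence classes.

5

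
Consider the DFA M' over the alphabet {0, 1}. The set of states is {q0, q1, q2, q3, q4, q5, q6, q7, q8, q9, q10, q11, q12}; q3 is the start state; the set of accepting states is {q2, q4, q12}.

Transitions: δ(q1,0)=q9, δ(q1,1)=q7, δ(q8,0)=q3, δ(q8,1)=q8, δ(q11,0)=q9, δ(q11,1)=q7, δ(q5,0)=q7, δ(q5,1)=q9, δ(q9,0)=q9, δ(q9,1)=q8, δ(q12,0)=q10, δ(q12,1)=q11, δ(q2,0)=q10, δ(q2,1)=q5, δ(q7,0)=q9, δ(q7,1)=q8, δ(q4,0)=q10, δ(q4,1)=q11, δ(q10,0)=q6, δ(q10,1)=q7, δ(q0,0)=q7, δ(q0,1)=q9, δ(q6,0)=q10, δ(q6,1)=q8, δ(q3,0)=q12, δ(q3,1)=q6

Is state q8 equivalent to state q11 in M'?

No

States {q0,q1,q2,q4,q5} cannot be reached from the start state, so discard them.
Start with accepting vs non-accepting: {q12} | {q3,q6,q7,q8,q9,q10,q11}.
Split {q3,q6,q7,q8,q9,q10,q11} by δ(·,0) → {q6,q7,q8,q9,q10,q11} and {q3}.
Refine {q6,q7,q8,q9,q10,q11} on symbol 0: members go to different blocks, giving {q6,q7,q9,q10,q11} and {q8}.
On input 1, block {q6,q7,q9,q10,q11} splits into {q6,q7,q9} and {q10,q11}.
Refine {q6,q7,q9} on symbol 0: members go to different blocks, giving {q7,q9} and {q6}.
On input 0, block {q10,q11} splits into {q10} and {q11}.
Stable partition: {q12} | {q7,q9} | {q3} | {q8} | {q10} | {q6} | {q11} — 7 equivalence classes.
q8 and q11 end up in different blocks, so they are distinguishable. For instance, the string '00' is accepted from only q8.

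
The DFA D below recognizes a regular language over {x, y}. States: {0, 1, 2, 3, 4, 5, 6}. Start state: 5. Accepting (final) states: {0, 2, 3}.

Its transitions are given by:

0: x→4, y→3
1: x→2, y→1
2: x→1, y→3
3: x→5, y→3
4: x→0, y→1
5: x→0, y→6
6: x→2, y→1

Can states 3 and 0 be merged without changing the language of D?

Yes

Initial partition by acceptance: {0,2,3} | {1,4,5,6}.
Stable partition: {0,2,3} | {1,4,5,6} — 2 equivalence classes.
3 and 0 lie in the same block of the stable partition, so they are equivalent — no string distinguishes them.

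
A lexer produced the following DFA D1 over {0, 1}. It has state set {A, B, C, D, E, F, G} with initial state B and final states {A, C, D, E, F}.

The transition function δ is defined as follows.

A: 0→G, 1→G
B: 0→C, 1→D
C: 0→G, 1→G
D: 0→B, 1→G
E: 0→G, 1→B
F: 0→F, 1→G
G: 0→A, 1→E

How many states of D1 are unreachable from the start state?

Starting at B and following transitions, the reachable set is {A, B, C, D, E, G}. That leaves F unreachable — 1 in total.

1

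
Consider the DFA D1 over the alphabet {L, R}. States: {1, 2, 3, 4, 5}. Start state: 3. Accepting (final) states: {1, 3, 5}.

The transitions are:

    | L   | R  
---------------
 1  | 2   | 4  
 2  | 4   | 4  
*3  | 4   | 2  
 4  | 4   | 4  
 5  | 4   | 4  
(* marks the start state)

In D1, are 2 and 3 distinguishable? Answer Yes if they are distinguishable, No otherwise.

States {1,5} cannot be reached from the start state, so discard them.
P0 = {3} | {2,4}.
The partition is now stable with 2 blocks: {3} | {2,4}.
2 and 3 end up in different blocks, so they are distinguishable. For instance, the string 'ε' is accepted from only 3.

Yes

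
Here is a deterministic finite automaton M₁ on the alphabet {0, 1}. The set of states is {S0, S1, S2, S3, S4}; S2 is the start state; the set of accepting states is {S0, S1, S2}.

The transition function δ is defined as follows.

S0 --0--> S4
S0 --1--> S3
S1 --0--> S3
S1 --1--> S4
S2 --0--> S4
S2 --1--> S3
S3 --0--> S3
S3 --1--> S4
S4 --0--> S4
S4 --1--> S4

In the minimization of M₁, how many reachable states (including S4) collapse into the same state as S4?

2

States {S0,S1} cannot be reached from the start state, so discard them.
Start with accepting vs non-accepting: {S2} | {S3,S4}.
No further refinement is possible. Final partition (2 blocks): {S2} | {S3,S4}.
State S4 belongs to the block {S3,S4}, which has 2 states.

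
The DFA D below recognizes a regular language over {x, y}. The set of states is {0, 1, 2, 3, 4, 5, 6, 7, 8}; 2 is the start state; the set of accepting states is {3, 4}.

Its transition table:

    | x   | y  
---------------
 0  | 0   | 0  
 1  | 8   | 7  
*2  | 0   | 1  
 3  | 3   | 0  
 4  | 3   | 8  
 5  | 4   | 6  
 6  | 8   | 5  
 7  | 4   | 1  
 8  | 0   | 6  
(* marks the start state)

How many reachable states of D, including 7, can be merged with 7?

2

Start with accepting vs non-accepting: {3,4} | {0,1,2,5,6,7,8}.
Refine {0,1,2,5,6,7,8} on symbol x: members go to different blocks, giving {0,1,2,6,8} and {5,7}.
On input y, block {0,1,2,6,8} splits into {0,2,8} and {1,6}.
Refine {0,2,8} on symbol y: members go to different blocks, giving {2,8} and {0}.
Refine {3,4} on symbol y: members go to different blocks, giving {3} and {4}.
The partition is now stable with 6 blocks: {3} | {2,8} | {5,7} | {1,6} | {0} | {4}.
State 7 belongs to the block {5,7}, which has 2 states.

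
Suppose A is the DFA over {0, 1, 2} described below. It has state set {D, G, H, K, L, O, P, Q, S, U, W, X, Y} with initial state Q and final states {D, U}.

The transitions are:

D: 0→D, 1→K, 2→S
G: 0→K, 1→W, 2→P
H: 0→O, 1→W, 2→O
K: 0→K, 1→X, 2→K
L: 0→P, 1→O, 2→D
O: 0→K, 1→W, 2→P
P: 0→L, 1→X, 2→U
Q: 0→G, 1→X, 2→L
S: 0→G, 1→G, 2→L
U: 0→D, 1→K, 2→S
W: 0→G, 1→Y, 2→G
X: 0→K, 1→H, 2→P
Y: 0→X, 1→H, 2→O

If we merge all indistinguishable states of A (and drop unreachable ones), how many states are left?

6

P0 = {D,U} | {G,H,K,L,O,P,Q,S,W,X,Y}.
Refine {G,H,K,L,O,P,Q,S,W,X,Y} on symbol 2: members go to different blocks, giving {G,H,K,O,Q,S,W,X,Y} and {L,P}.
Split {G,H,K,O,Q,S,W,X,Y} by δ(·,2) → {G,O,Q,S,X} and {H,K,W,Y}.
On input 0, block {G,O,Q,S,X} splits into {G,O,X} and {Q,S}.
On input 0, block {H,K,W,Y} splits into {H,W,Y} and {K}.
No further refinement is possible. Final partition (6 blocks): {D,U} | {G,O,X} | {L,P} | {H,W,Y} | {Q,S} | {K}.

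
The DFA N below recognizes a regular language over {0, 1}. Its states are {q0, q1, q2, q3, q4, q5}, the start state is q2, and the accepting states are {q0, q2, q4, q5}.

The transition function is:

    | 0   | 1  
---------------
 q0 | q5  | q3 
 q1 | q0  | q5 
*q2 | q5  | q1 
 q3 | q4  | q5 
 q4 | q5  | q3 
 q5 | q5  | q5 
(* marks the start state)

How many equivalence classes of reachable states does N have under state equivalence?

3

Every state is reachable, so we keep all 6.
P0 = {q0,q2,q4,q5} | {q1,q3}.
Refine {q0,q2,q4,q5} on symbol 1: members go to different blocks, giving {q0,q2,q4} and {q5}.
No further refinement is possible. Final partition (3 blocks): {q0,q2,q4} | {q1,q3} | {q5}.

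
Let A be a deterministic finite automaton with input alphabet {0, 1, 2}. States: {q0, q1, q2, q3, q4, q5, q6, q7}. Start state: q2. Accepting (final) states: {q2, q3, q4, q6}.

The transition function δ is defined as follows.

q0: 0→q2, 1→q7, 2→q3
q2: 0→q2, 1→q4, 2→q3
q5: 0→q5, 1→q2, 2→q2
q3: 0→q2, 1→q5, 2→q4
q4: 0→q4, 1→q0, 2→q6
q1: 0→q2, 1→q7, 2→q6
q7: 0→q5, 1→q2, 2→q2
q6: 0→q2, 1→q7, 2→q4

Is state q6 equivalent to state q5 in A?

No

States {q1} cannot be reached from the start state, so discard them.
Start with accepting vs non-accepting: {q2,q3,q4,q6} | {q0,q5,q7}.
Refine {q2,q3,q4,q6} on symbol 1: members go to different blocks, giving {q3,q4,q6} and {q2}.
Split {q3,q4,q6} by δ(·,0) → {q3,q6} and {q4}.
Split {q0,q5,q7} by δ(·,0) → {q5,q7} and {q0}.
The partition is now stable with 5 blocks: {q3,q6} | {q5,q7} | {q2} | {q4} | {q0}.
q6 and q5 end up in different blocks, so they are distinguishable. For instance, the string 'ε' is accepted from only q6.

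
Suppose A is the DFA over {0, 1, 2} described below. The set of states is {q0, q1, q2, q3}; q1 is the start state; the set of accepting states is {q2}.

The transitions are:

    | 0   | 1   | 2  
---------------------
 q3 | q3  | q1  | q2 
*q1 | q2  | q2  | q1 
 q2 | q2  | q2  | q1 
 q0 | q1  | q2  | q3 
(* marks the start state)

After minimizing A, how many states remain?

First remove the unreachable states {q0,q3}; 2 states remain.
Start with accepting vs non-accepting: {q2} | {q1}.
The partition is now stable with 2 blocks: {q2} | {q1}.

2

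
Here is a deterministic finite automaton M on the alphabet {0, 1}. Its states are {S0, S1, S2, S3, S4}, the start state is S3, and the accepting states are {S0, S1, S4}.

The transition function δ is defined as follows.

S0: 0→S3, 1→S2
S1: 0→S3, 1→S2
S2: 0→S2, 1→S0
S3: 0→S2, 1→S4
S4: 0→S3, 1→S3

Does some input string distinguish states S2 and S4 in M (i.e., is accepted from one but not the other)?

States {S1} cannot be reached from the start state, so discard them.
Initial partition by acceptance: {S0,S4} | {S2,S3}.
Stable partition: {S0,S4} | {S2,S3} — 2 equivalence classes.
S2 and S4 end up in different blocks, so they are distinguishable. For instance, the string 'ε' is accepted from only S4.

Yes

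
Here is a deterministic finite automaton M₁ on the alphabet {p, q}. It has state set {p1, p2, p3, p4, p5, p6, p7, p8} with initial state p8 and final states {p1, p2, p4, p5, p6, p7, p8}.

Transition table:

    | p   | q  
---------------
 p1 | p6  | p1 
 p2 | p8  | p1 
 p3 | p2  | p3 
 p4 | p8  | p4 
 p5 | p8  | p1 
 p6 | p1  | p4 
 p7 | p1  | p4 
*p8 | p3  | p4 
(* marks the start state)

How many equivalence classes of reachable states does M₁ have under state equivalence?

States {p5,p7} cannot be reached from the start state, so discard them.
Start with accepting vs non-accepting: {p1,p2,p4,p6,p8} | {p3}.
Refine {p1,p2,p4,p6,p8} on symbol p: members go to different blocks, giving {p1,p2,p4,p6} and {p8}.
On input p, block {p1,p2,p4,p6} splits into {p1,p6} and {p2,p4}.
On input q, block {p1,p6} splits into {p1} and {p6}.
Split {p2,p4} by δ(·,q) → {p2} and {p4}.
Stable partition: {p1} | {p3} | {p8} | {p2} | {p6} | {p4} — 6 equivalence classes.

6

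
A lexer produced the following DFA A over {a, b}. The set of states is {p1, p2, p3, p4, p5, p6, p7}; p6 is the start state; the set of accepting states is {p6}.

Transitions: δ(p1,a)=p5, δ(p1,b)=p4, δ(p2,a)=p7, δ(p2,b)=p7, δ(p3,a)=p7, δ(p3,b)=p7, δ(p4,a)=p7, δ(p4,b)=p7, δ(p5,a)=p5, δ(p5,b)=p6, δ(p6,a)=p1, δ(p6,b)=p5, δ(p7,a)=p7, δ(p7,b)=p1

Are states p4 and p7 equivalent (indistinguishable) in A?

Reachable states from the start: {p1,p4,p5,p6,p7}. Unreachable: {p2,p3} — drop them.
Start with accepting vs non-accepting: {p6} | {p1,p4,p5,p7}.
On input b, block {p1,p4,p5,p7} splits into {p1,p4,p7} and {p5}.
On input a, block {p1,p4,p7} splits into {p4,p7} and {p1}.
On input b, block {p4,p7} splits into {p4} and {p7}.
No further refinement is possible. Final partition (5 blocks): {p6} | {p4} | {p5} | {p1} | {p7}.
p4 and p7 end up in different blocks, so they are distinguishable. For instance, the string 'bab' is accepted from only p7.

No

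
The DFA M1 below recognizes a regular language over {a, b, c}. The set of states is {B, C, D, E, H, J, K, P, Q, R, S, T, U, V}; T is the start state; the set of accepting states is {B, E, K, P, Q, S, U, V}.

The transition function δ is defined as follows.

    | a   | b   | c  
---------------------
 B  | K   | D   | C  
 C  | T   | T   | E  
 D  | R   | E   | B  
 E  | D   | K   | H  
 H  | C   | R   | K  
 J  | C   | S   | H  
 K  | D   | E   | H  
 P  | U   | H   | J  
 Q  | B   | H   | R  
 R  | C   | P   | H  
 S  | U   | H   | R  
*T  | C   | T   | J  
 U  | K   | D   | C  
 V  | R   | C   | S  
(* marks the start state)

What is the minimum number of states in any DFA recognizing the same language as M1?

States {Q,V} cannot be reached from the start state, so discard them.
Initial partition by acceptance: {B,E,K,P,S,U} | {C,D,H,J,R,T}.
Refine {B,E,K,P,S,U} on symbol a: members go to different blocks, giving {B,P,S,U} and {E,K}.
Split {B,P,S,U} by δ(·,a) → {P,S} and {B,U}.
On input b, block {C,D,H,J,R,T} splits into {C,H,T} and {J,R} and {D}.
Refine {C,H,T} on symbol b: members go to different blocks, giving {C,T} and {H}.
Refine {C,T} on symbol c: members go to different blocks, giving {C} and {T}.
The partition is now stable with 8 blocks: {P,S} | {C} | {E,K} | {B,U} | {J,R} | {D} | {H} | {T}.

8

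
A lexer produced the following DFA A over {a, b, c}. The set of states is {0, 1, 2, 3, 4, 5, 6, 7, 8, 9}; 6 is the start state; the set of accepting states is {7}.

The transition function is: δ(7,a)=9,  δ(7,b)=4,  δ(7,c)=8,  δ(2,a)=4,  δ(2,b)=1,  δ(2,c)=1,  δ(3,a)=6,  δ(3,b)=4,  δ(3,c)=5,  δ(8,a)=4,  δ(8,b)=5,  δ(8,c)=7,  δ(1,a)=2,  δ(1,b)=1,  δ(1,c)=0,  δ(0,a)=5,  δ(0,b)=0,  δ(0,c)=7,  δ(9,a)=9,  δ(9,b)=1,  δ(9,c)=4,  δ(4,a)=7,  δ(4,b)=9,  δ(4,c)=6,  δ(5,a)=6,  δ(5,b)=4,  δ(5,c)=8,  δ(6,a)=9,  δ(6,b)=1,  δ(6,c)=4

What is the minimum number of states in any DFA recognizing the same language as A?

First remove the unreachable states {3}; 9 states remain.
P0 = {7} | {0,1,2,4,5,6,8,9}.
On input a, block {0,1,2,4,5,6,8,9} splits into {0,1,2,5,6,8,9} and {4}.
On input a, block {0,1,2,5,6,8,9} splits into {0,1,5,6,9} and {2,8}.
On input a, block {0,1,5,6,9} splits into {0,5,6,9} and {1}.
Split {0,5,6,9} by δ(·,b) → {6,9} and {0} and {5}.
Refine {2,8} on symbol b: members go to different blocks, giving {2} and {8}.
The partition is now stable with 8 blocks: {7} | {6,9} | {4} | {2} | {1} | {0} | {5} | {8}.

8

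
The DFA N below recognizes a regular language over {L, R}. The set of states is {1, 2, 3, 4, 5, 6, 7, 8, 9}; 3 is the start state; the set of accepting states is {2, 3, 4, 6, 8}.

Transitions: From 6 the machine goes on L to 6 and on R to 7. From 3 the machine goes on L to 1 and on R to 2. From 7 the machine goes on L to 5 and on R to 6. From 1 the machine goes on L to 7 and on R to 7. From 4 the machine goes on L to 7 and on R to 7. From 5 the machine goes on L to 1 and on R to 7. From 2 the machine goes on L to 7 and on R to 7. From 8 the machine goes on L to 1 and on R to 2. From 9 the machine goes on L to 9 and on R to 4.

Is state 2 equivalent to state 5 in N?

No

Reachable states from the start: {1,2,3,5,6,7}. Unreachable: {4,8,9} — drop them.
Initial partition by acceptance: {2,3,6} | {1,5,7}.
Refine {2,3,6} on symbol L: members go to different blocks, giving {2,3} and {6}.
Refine {2,3} on symbol R: members go to different blocks, giving {2} and {3}.
On input R, block {1,5,7} splits into {1,5} and {7}.
Split {1,5} by δ(·,L) → {1} and {5}.
Stable partition: {2} | {1} | {6} | {3} | {7} | {5} — 6 equivalence classes.
2 and 5 end up in different blocks, so they are distinguishable. For instance, the string 'ε' is accepted from only 2.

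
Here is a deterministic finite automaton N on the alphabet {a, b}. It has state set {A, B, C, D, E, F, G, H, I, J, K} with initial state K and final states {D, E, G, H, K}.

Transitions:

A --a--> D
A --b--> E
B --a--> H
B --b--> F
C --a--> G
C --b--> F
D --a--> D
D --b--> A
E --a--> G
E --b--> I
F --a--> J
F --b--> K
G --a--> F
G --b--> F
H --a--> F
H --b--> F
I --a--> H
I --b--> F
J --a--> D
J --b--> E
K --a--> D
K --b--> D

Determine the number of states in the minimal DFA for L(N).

Reachable states from the start: {A,D,E,F,G,H,I,J,K}. Unreachable: {B,C} — drop them.
P0 = {D,E,G,H,K} | {A,F,I,J}.
Split {D,E,G,H,K} by δ(·,a) → {D,E,K} and {G,H}.
Refine {D,E,K} on symbol a: members go to different blocks, giving {D,K} and {E}.
On input b, block {D,K} splits into {D} and {K}.
Split {A,F,I,J} by δ(·,a) → {A,J} and {F} and {I}.
Stable partition: {D} | {A,J} | {G,H} | {E} | {K} | {F} | {I} — 7 equivalence classes.

7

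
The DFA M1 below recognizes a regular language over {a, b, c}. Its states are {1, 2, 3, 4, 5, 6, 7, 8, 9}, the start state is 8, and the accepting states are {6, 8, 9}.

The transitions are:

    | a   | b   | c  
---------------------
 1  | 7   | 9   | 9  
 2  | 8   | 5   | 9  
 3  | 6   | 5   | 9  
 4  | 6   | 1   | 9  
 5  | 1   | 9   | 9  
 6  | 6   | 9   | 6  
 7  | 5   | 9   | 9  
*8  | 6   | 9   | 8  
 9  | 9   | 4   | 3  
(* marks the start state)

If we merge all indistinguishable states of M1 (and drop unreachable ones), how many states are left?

4

States {2} cannot be reached from the start state, so discard them.
Start with accepting vs non-accepting: {6,8,9} | {1,3,4,5,7}.
On input b, block {6,8,9} splits into {6,8} and {9}.
Split {1,3,4,5,7} by δ(·,a) → {1,5,7} and {3,4}.
No further refinement is possible. Final partition (4 blocks): {6,8} | {1,5,7} | {9} | {3,4}.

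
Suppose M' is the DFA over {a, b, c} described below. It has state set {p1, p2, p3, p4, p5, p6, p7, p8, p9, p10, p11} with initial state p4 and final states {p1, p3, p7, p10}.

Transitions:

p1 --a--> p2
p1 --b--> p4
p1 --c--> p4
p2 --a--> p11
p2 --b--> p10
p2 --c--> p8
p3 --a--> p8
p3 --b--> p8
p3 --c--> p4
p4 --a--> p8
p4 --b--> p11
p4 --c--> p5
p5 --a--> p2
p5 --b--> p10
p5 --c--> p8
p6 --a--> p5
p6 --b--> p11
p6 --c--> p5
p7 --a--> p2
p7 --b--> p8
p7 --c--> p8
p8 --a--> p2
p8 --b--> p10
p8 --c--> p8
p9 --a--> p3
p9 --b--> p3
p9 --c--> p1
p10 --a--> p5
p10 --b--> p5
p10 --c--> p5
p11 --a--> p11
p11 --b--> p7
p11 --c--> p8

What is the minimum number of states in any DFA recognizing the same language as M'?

3

States {p1,p3,p6,p9} cannot be reached from the start state, so discard them.
Start with accepting vs non-accepting: {p7,p10} | {p2,p4,p5,p8,p11}.
Refine {p2,p4,p5,p8,p11} on symbol b: members go to different blocks, giving {p2,p5,p8,p11} and {p4}.
No further refinement is possible. Final partition (3 blocks): {p7,p10} | {p2,p5,p8,p11} | {p4}.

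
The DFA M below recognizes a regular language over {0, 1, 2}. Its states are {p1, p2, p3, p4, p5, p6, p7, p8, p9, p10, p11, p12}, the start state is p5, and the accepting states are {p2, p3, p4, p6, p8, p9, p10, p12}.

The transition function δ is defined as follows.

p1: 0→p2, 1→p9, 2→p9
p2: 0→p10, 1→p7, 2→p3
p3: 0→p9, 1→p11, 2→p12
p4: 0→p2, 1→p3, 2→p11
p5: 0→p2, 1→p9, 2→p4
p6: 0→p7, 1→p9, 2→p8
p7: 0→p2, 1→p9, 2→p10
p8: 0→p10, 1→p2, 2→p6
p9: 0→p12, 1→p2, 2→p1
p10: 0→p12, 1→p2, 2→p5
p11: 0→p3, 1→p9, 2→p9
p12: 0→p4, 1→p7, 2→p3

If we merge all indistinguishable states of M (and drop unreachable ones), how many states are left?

3

Reachable states from the start: {p1,p2,p3,p4,p5,p7,p9,p10,p11,p12}. Unreachable: {p6,p8} — drop them.
P0 = {p2,p3,p4,p9,p10,p12} | {p1,p5,p7,p11}.
On input 1, block {p2,p3,p4,p9,p10,p12} splits into {p2,p3,p12} and {p4,p9,p10}.
Stable partition: {p2,p3,p12} | {p1,p5,p7,p11} | {p4,p9,p10} — 3 equivalence classes.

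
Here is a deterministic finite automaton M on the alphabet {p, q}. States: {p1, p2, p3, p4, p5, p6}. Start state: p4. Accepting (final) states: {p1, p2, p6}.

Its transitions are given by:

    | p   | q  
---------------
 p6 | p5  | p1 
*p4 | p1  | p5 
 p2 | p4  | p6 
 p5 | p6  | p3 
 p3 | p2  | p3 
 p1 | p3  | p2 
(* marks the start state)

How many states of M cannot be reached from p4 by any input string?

0

A breadth-first search from the start state visits every state.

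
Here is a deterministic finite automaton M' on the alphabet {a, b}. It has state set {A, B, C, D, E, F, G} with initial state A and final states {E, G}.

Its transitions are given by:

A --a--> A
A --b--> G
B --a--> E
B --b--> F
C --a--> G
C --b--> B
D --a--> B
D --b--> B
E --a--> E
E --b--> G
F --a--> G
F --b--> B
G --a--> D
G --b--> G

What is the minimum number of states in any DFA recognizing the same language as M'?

States {C} cannot be reached from the start state, so discard them.
P0 = {E,G} | {A,B,D,F}.
Split {E,G} by δ(·,a) → {E} and {G}.
On input a, block {A,B,D,F} splits into {A,D} and {B} and {F}.
On input a, block {A,D} splits into {A} and {D}.
The partition is now stable with 6 blocks: {E} | {A} | {G} | {B} | {F} | {D}.

6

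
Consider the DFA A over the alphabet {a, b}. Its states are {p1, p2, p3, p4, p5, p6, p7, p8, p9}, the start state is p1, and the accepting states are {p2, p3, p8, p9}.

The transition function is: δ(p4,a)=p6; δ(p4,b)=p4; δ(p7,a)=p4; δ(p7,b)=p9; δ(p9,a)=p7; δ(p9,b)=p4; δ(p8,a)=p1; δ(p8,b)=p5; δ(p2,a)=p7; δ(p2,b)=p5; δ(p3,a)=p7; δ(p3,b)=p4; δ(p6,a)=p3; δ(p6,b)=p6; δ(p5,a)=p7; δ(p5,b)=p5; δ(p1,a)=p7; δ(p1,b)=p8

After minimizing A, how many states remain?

7

Reachable states from the start: {p1,p3,p4,p5,p6,p7,p8,p9}. Unreachable: {p2} — drop them.
Initial partition by acceptance: {p3,p8,p9} | {p1,p4,p5,p6,p7}.
Split {p1,p4,p5,p6,p7} by δ(·,a) → {p1,p4,p5,p7} and {p6}.
On input a, block {p1,p4,p5,p7} splits into {p1,p5,p7} and {p4}.
Refine {p3,p8,p9} on symbol b: members go to different blocks, giving {p3,p9} and {p8}.
Refine {p1,p5,p7} on symbol a: members go to different blocks, giving {p1,p5} and {p7}.
Split {p1,p5} by δ(·,b) → {p1} and {p5}.
Stable partition: {p3,p9} | {p1} | {p6} | {p4} | {p8} | {p7} | {p5} — 7 equivalence classes.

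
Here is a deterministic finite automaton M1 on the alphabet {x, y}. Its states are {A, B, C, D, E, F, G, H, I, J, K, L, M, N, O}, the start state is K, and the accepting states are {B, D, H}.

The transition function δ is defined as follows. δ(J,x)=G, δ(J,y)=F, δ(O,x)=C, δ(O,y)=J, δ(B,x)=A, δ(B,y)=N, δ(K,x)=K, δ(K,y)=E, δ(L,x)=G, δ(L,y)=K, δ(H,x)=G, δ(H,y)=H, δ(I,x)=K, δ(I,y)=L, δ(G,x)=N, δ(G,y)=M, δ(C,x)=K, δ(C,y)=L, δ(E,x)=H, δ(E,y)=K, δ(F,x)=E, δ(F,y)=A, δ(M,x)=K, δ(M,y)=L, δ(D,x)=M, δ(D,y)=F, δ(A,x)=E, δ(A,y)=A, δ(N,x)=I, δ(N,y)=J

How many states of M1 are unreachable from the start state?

4

BFS from K reaches {A, E, F, G, H, I, J, K, L, M, N}; the 4 state(s) B, C, D, O are never visited.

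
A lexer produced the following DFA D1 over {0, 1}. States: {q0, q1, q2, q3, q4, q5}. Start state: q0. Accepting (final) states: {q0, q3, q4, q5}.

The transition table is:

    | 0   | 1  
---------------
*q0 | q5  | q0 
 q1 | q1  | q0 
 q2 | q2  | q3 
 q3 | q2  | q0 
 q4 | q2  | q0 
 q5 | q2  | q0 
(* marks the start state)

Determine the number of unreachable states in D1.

BFS from q0 reaches {q0, q2, q3, q5}; the 2 state(s) q1, q4 are never visited.

2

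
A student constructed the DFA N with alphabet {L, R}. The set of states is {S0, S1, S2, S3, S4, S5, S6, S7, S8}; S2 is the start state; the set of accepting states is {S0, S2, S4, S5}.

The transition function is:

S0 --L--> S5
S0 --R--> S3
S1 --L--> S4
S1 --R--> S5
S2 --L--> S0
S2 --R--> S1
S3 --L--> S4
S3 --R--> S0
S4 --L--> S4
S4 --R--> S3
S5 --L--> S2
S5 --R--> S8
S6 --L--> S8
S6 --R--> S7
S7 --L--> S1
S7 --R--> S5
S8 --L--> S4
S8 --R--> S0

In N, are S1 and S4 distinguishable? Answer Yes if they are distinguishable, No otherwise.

Reachable states from the start: {S0,S1,S2,S3,S4,S5,S8}. Unreachable: {S6,S7} — drop them.
Start with accepting vs non-accepting: {S0,S2,S4,S5} | {S1,S3,S8}.
Stable partition: {S0,S2,S4,S5} | {S1,S3,S8} — 2 equivalence classes.
S1 and S4 end up in different blocks, so they are distinguishable. For instance, the string 'ε' is accepted from only S4.

Yes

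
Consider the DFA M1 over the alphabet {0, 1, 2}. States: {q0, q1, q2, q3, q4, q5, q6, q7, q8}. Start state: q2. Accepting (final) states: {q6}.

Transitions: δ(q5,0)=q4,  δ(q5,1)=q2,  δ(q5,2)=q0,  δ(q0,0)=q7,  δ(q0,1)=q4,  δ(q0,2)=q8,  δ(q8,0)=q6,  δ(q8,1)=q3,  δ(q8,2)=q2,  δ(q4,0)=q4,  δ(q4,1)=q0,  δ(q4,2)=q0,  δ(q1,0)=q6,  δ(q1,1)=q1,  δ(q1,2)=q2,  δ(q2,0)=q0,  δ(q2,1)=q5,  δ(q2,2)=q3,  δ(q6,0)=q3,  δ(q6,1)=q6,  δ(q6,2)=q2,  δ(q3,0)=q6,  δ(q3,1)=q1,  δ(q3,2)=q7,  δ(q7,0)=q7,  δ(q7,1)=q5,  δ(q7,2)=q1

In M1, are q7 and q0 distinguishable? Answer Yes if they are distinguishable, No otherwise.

Initial partition by acceptance: {q6} | {q0,q1,q2,q3,q4,q5,q7,q8}.
Split {q0,q1,q2,q3,q4,q5,q7,q8} by δ(·,0) → {q0,q2,q4,q5,q7} and {q1,q3,q8}.
On input 2, block {q0,q2,q4,q5,q7} splits into {q0,q2,q7} and {q4,q5}.
The partition is now stable with 4 blocks: {q6} | {q0,q2,q7} | {q1,q3,q8} | {q4,q5}.
q7 and q0 lie in the same block of the stable partition, so they are equivalent — no string distinguishes them.

No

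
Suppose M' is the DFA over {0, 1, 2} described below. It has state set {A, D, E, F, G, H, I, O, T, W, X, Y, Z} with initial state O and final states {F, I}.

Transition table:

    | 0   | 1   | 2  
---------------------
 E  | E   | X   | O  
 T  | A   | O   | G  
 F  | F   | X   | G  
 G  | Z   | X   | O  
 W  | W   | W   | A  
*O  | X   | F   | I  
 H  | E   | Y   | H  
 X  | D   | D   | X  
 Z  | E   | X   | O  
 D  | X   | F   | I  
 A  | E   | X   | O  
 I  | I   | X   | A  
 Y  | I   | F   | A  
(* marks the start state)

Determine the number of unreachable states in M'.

No path from O leads to H, T, W, Y; the other 9 states are all reachable.

4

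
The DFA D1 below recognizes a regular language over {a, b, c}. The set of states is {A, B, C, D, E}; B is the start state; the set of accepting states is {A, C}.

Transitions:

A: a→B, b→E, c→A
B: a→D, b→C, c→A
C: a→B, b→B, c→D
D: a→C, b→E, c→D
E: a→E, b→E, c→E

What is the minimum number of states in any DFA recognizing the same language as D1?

5

Every state is reachable, so we keep all 5.
Initial partition by acceptance: {A,C} | {B,D,E}.
On input c, block {A,C} splits into {A} and {C}.
Refine {B,D,E} on symbol a: members go to different blocks, giving {B,E} and {D}.
On input a, block {B,E} splits into {B} and {E}.
No further refinement is possible. Final partition (5 blocks): {A} | {B} | {C} | {D} | {E}.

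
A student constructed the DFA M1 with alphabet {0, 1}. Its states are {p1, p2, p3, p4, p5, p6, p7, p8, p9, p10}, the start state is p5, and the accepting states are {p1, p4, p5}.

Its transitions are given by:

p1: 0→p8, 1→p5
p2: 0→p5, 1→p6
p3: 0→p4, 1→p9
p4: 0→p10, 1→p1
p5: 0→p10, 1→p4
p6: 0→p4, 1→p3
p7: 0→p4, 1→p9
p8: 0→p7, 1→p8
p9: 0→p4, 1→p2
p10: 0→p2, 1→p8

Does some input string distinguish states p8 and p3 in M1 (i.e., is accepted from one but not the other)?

Start with accepting vs non-accepting: {p1,p4,p5} | {p2,p3,p6,p7,p8,p9,p10}.
Split {p2,p3,p6,p7,p8,p9,p10} by δ(·,0) → {p2,p3,p6,p7,p9} and {p8,p10}.
The partition is now stable with 3 blocks: {p1,p4,p5} | {p2,p3,p6,p7,p9} | {p8,p10}.
p8 and p3 end up in different blocks, so they are distinguishable. For instance, the string '0' is accepted from only p3.

Yes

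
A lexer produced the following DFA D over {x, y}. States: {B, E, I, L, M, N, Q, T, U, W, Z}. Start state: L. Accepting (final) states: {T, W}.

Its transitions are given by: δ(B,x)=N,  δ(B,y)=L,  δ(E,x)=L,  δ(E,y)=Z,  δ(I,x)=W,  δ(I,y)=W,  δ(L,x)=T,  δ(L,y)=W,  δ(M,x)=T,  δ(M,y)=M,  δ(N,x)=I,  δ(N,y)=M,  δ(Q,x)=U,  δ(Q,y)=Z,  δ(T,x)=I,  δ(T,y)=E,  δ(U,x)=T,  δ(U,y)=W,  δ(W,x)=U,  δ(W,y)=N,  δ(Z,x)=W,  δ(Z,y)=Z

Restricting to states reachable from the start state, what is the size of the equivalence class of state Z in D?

Reachable states from the start: {E,I,L,M,N,T,U,W,Z}. Unreachable: {B,Q} — drop them.
Initial partition by acceptance: {T,W} | {E,I,L,M,N,U,Z}.
Refine {E,I,L,M,N,U,Z} on symbol x: members go to different blocks, giving {I,L,M,U,Z} and {E,N}.
Split {I,L,M,U,Z} by δ(·,y) → {I,L,U} and {M,Z}.
The partition is now stable with 4 blocks: {T,W} | {I,L,U} | {E,N} | {M,Z}.
The equivalence class containing Z is {M,Z}, of size 2.

2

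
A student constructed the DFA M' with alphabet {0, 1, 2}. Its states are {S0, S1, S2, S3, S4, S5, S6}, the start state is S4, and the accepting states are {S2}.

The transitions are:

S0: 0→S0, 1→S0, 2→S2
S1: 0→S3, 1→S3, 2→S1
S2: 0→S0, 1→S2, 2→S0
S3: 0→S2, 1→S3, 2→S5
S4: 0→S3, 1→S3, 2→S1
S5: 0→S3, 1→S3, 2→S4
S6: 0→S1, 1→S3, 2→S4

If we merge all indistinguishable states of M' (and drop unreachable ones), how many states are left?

4

States {S6} cannot be reached from the start state, so discard them.
Start with accepting vs non-accepting: {S2} | {S0,S1,S3,S4,S5}.
On input 0, block {S0,S1,S3,S4,S5} splits into {S0,S1,S4,S5} and {S3}.
Refine {S0,S1,S4,S5} on symbol 0: members go to different blocks, giving {S1,S4,S5} and {S0}.
No further refinement is possible. Final partition (4 blocks): {S2} | {S1,S4,S5} | {S3} | {S0}.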